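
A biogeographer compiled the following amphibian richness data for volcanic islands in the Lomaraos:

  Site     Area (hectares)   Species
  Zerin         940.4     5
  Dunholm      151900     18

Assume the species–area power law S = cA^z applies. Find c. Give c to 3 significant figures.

z = ln(S₂/S₁) / ln(A₂/A₁) = ln(18/5) / ln(151900/940.4) = 1.2809 / 5.0847 = 0.2519
c = S₁ / A₁^z = 5 / 940.4^0.2519 = 5 / 5.611 = 0.8911

0.891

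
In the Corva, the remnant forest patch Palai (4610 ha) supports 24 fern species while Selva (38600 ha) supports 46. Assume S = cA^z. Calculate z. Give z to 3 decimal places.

Taking logs: ln S = ln c + z ln A, so z = (ln S₂ − ln S₁)/(ln A₂ − ln A₁).
z = ln(46/24) / ln(38600/4610) = ln(1.917) / ln(8.373) = 0.6506 / 2.1250 = 0.3062

0.306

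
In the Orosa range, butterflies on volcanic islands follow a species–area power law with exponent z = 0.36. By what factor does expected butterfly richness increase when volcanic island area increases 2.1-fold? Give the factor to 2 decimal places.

S₂/S₁ = (A₂/A₁)^z = 2.1^0.36
ln(S₂/S₁) = 0.36 × ln 2.1 = 0.36 × 0.7419 = 0.2671
S₂/S₁ = e^0.2671 ≈ 1.306

1.31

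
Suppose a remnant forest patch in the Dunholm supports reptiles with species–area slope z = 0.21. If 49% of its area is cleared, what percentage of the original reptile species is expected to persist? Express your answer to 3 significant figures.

S_new/S_old = (A_new/A_old)^z = 0.51^0.21
= exp(0.21 × ln 0.51) = exp(0.21 × -0.6733) = exp(-0.1414) ≈ 0.8681

86.8%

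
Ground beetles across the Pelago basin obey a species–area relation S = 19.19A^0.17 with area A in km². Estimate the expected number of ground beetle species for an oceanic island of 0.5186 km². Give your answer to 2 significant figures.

17

S = 19.19 × 0.5186^0.17
ln S = ln 19.19 + 0.17 × ln 0.5186 = 2.9544 + 0.17 × -0.6566 = 2.8428
S = e^2.8428 ≈ 17.16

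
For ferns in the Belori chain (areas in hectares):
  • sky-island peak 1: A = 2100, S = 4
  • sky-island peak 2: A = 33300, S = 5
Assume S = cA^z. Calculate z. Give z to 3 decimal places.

Taking logs: ln S = ln c + z ln A, so z = (ln S₂ − ln S₁)/(ln A₂ − ln A₁).
z = ln(5/4) / ln(33300/2100) = ln(1.25) / ln(15.86) = 0.2231 / 2.7636 = 0.0807

0.081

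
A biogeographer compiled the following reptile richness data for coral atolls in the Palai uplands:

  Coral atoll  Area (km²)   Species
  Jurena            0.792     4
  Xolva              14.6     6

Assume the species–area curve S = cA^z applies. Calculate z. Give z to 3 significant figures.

Taking logs: ln S = ln c + z ln A, so z = (ln S₂ − ln S₁)/(ln A₂ − ln A₁).
z = ln(6/4) / ln(14.6/0.792) = ln(1.5) / ln(18.43) = 0.4055 / 2.9142 = 0.1391

0.139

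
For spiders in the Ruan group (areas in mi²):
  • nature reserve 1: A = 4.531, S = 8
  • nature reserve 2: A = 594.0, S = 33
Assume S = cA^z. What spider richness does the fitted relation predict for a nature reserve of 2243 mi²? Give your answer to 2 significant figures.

49

z = ln(33/8) / ln(594/4.531) = 1.4171 / 4.8759 = 0.2906
c = 8 / 4.531^0.2906 = 8 / 1.551 = 5.157
S₃ = 5.157 × 2243^0.2906 = 5.157 × 9.415 ≈ 48.55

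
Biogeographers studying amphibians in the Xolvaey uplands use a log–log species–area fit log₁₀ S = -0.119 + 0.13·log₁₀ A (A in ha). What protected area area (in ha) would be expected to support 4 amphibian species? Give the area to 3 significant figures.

4 = 0.7603 × A^0.13  ⇒  A^0.13 = 4/0.7603 = 5.261
ln A = ln(5.261) / 0.13 = 1.6603 / 0.13 = 12.7716
A = e^12.7716 ≈ 352059 ha

352000 ha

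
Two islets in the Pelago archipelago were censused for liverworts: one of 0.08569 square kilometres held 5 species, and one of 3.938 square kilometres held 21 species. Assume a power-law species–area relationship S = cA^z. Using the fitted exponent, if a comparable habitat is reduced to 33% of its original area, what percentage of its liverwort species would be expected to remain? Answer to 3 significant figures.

66.0%

z = ln(21/5) / ln(3.938/0.08569) = 1.4351 / 3.8277 = 0.3749
S_new/S_old = (A_new/A_old)^z = 0.33^0.3749 = exp(0.3749 × -1.1087) = 0.6599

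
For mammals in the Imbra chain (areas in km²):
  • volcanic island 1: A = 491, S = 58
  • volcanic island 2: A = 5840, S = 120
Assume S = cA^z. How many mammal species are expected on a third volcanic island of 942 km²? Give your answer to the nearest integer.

z = ln(120/58) / ln(5840/491) = 0.7270 / 2.4760 = 0.2936
c = 58 / 491^0.2936 = 58 / 6.169 = 9.402
S₃ = 9.402 × 942^0.2936 = 9.402 × 7.469 ≈ 70.23

70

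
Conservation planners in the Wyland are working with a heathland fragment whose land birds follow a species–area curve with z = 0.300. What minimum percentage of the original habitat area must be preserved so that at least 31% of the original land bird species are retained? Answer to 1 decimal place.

2.0%

Need (A_new/A_old)^0.3 = 0.31, so A_new/A_old = 0.31^(1/0.3) = 0.31^3.333
ln(A_new/A_old) = ln 0.31 / 0.3 = -1.1712 / 0.3 = -3.9039
A_new/A_old = e^-3.9039 ≈ 0.02016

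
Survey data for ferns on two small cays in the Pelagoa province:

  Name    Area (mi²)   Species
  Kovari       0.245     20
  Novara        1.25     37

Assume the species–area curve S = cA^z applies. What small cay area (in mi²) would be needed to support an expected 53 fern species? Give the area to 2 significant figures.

z = ln(37/20) / ln(1.25/0.245) = 0.6152 / 1.6296 = 0.3775
c = 20 / 0.245^0.3775 = 20 / 0.588 = 34.01
A = (53/34.01)^(1/0.3775) ⇒ ln A = ln(1.558)/0.3775 = 1.1751
A = e^1.1751 ≈ 3.239 mi²

3.2 mi²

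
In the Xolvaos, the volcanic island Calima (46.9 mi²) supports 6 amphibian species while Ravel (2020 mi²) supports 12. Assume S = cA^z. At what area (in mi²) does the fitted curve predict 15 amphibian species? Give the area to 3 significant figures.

6780 mi²

z = ln(12/6) / ln(2020/46.9) = 0.6931 / 3.7628 = 0.1842
c = 6 / 46.9^0.1842 = 6 / 2.032 = 2.953
A = (15/2.953)^(1/0.1842) ⇒ ln A = ln(5.079)/0.1842 = 8.8222
A = e^8.8222 ≈ 6783 mi²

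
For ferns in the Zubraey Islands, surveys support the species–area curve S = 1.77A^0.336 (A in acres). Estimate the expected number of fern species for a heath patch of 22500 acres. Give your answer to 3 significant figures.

S = 1.77 × 22500^0.336 = 1.77 × 29 ≈ 51.32

51.3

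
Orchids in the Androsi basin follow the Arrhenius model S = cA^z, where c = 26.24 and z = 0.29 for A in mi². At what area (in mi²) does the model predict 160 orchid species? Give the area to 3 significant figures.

160 = 26.24 × A^0.29  ⇒  A^0.29 = 160/26.24 = 6.098
ln A = ln(6.098) / 0.29 = 1.8079 / 0.29 = 6.2341
A = e^6.2341 ≈ 509.8 mi²

510 mi²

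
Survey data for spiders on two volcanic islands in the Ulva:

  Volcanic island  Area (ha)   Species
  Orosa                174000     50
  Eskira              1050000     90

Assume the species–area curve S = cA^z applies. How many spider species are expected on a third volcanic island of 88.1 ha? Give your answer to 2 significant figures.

4.2

z = ln(90/50) / ln(1050000/174000) = 0.5878 / 1.7975 = 0.3270
c = 50 / 174000^0.3270 = 50 / 51.72 = 0.9667
S₃ = 0.9667 × 88.1^0.3270 = 0.9667 × 4.325 ≈ 4.181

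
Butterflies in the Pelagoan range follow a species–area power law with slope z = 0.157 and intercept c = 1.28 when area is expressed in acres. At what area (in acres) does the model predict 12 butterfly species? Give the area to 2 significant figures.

1600000 acres

12 = 1.28 × A^0.157  ⇒  A^0.157 = 12/1.28 = 9.375
ln A = ln(9.375) / 0.157 = 2.2380 / 0.157 = 14.2551
A = e^14.2551 ≈ 1552029 acres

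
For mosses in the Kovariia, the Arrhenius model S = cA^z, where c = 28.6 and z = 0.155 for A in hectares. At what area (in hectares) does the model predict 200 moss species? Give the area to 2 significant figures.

280000 hectares

200 = 28.6 × A^0.155  ⇒  A^0.155 = 200/28.6 = 6.993
ln A = ln(6.993) / 0.155 = 1.9449 / 0.155 = 12.5478
A = e^12.5478 ≈ 281478 hectares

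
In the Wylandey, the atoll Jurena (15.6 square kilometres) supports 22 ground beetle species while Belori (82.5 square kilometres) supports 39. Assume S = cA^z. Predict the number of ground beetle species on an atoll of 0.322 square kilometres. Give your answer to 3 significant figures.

5.80

z = ln(39/22) / ln(82.5/15.6) = 0.5725 / 1.6655 = 0.3437
c = 22 / 15.6^0.3437 = 22 / 2.571 = 8.556
S₃ = 8.556 × 0.322^0.3437 = 8.556 × 0.6774 ≈ 5.796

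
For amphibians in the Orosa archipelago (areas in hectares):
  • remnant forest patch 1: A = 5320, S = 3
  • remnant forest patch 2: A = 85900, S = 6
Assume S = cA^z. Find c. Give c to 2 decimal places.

0.35

z = ln(S₂/S₁) / ln(A₂/A₁) = ln(6/3) / ln(85900/5320) = 0.6931 / 2.7817 = 0.2492
c = S₁ / A₁^z = 3 / 5320^0.2492 = 3 / 8.481 = 0.3538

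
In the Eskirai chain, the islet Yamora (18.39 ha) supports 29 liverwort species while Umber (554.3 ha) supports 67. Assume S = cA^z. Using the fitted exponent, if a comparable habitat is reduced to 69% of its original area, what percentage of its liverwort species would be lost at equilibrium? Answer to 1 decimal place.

z = ln(67/29) / ln(554.3/18.39) = 0.8374 / 3.4059 = 0.2459
S_new/S_old = (A_new/A_old)^z = 0.69^0.2459 = exp(0.2459 × -0.3711) = 0.9128
Fraction lost = 1 − 0.9128 = 0.08719

8.7%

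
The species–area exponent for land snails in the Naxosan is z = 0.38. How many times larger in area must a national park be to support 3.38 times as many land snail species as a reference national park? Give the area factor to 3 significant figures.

(A₂/A₁)^0.38 = 3.38, so A₂/A₁ = 3.38^(1/0.38) = 3.38^2.632
ln(A₂/A₁) = ln 3.38 / 0.38 = 1.2179 / 0.38 = 3.2049
A₂/A₁ = e^3.2049 ≈ 24.65

24.7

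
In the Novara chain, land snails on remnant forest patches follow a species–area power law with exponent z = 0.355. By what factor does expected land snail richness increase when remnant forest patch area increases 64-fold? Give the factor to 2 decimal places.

4.38

S₂/S₁ = (A₂/A₁)^z = 64^0.355
ln(S₂/S₁) = 0.355 × ln 64 = 0.355 × 4.1589 = 1.4764
S₂/S₁ = e^1.4764 ≈ 4.377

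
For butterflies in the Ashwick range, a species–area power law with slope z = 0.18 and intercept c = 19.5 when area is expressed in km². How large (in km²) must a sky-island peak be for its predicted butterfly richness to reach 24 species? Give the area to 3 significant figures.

3.17 km²

24 = 19.5 × A^0.18  ⇒  A^0.18 = 24/19.5 = 1.231
ln A = ln(1.231) / 0.18 = 0.2076 / 0.18 = 1.1536
A = e^1.1536 ≈ 3.169 km²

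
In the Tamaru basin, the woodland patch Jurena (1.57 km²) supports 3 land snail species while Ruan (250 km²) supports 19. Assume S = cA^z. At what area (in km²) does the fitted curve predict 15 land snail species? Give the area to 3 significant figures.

z = ln(19/3) / ln(250/1.57) = 1.8458 / 5.0704 = 0.3640
c = 3 / 1.57^0.3640 = 3 / 1.178 = 2.546
A = (15/2.546)^(1/0.3640) ⇒ ln A = ln(5.892)/0.3640 = 4.8721
A = e^4.8721 ≈ 130.6 km²

131 km²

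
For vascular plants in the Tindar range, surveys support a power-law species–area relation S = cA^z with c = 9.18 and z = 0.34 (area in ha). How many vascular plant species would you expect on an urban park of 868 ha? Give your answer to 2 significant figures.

92

S = 9.18 × 868^0.34
ln S = ln 9.18 + 0.34 × ln 868 = 2.2170 + 0.34 × 6.7662 = 4.5175
S = e^4.5175 ≈ 91.61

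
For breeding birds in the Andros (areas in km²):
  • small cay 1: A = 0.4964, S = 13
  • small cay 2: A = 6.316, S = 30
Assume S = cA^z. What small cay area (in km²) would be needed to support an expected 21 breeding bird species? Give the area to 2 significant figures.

2.1 km²

z = ln(30/13) / ln(6.316/0.4964) = 0.8362 / 2.5435 = 0.3288
c = 13 / 0.4964^0.3288 = 13 / 0.7943 = 16.37
A = (21/16.37)^(1/0.3288) ⇒ ln A = ln(1.283)/0.3288 = 0.7583
A = e^0.7583 ≈ 2.135 km²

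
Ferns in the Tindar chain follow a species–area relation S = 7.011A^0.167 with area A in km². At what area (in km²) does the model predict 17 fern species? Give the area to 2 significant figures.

17 = 7.011 × A^0.167  ⇒  A^0.167 = 17/7.011 = 2.425
ln A = ln(2.425) / 0.167 = 0.8857 / 0.167 = 5.3038
A = e^5.3038 ≈ 201.1 km²

200 km²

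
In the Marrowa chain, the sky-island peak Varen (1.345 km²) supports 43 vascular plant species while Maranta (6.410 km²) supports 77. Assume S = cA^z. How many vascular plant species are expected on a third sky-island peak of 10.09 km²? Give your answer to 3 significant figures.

z = ln(77/43) / ln(6.41/1.345) = 0.5826 / 1.5615 = 0.3731
c = 43 / 1.345^0.3731 = 43 / 1.117 = 38.5
S₃ = 38.5 × 10.09^0.3731 = 38.5 × 2.369 ≈ 91.2

91.2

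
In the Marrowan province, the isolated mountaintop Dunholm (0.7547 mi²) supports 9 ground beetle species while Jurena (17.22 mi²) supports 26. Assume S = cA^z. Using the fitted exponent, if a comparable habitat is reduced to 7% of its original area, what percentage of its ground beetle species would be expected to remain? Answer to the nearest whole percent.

41%

z = ln(26/9) / ln(17.22/0.7547) = 1.0609 / 3.1275 = 0.3392
S_new/S_old = (A_new/A_old)^z = 0.07^0.3392 = exp(0.3392 × -2.6593) = 0.4057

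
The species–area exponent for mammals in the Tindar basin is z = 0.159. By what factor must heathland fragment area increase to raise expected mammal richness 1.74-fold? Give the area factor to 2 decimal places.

(A₂/A₁)^0.159 = 1.74, so A₂/A₁ = 1.74^(1/0.159) = 1.74^6.289
ln(A₂/A₁) = ln 1.74 / 0.159 = 0.5539 / 0.159 = 3.4836
A₂/A₁ = e^3.4836 ≈ 32.58

32.58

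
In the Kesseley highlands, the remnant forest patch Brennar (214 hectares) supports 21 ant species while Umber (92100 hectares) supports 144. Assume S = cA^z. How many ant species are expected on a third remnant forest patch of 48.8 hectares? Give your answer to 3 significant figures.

13.1

z = ln(144/21) / ln(92100/214) = 1.9253 / 6.0647 = 0.3175
c = 21 / 214^0.3175 = 21 / 5.493 = 3.823
S₃ = 3.823 × 48.8^0.3175 = 3.823 × 3.436 ≈ 13.13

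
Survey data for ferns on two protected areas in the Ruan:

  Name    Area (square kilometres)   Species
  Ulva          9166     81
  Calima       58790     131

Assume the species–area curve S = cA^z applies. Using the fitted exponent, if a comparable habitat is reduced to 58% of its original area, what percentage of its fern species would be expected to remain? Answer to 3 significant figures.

86.9%

z = ln(131/81) / ln(58790/9166) = 0.4807 / 1.8585 = 0.2587
S_new/S_old = (A_new/A_old)^z = 0.58^0.2587 = exp(0.2587 × -0.5447) = 0.8686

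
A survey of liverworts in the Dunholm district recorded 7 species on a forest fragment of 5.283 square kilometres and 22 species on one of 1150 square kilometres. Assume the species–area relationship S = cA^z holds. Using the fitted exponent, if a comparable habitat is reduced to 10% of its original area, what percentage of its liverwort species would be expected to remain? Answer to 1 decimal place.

z = ln(22/7) / ln(1150/5.283) = 1.1451 / 5.3830 = 0.2127
S_new/S_old = (A_new/A_old)^z = 0.1^0.2127 = exp(0.2127 × -2.3026) = 0.6127

61.3%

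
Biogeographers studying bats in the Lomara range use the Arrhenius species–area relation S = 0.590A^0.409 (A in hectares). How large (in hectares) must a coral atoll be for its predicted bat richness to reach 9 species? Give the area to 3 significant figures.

782 hectares

9 = 0.59 × A^0.409  ⇒  A^0.409 = 9/0.59 = 15.25
ln A = ln(15.25) / 0.409 = 2.7249 / 0.409 = 6.6622
A = e^6.6622 ≈ 782.3 hectares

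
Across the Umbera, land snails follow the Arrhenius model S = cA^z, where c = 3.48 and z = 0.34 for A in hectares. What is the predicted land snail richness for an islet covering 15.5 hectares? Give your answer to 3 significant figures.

8.84

S = 3.48 × 15.5^0.34
ln S = ln 3.48 + 0.34 × ln 15.5 = 1.2470 + 0.34 × 2.7408 = 2.1789
S = e^2.1789 ≈ 8.837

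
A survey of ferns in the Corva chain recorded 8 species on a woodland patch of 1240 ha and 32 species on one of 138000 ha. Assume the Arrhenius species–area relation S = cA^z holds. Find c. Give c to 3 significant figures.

0.984

z = ln(S₂/S₁) / ln(A₂/A₁) = ln(32/8) / ln(138000/1240) = 1.3863 / 4.7121 = 0.2942
c = S₁ / A₁^z = 8 / 1240^0.2942 = 8 / 8.13 = 0.984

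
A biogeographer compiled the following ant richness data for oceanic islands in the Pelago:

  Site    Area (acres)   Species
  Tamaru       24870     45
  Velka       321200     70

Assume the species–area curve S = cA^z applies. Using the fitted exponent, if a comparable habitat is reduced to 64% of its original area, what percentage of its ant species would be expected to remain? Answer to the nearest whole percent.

93%

z = ln(70/45) / ln(321200/24870) = 0.4418 / 2.5584 = 0.1727
S_new/S_old = (A_new/A_old)^z = 0.64^0.1727 = exp(0.1727 × -0.4463) = 0.9258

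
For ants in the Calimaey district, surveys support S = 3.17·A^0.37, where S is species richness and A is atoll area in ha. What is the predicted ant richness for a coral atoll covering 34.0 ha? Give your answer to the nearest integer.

12

S = 3.17 × 34^0.37
ln S = ln 3.17 + 0.37 × ln 34 = 1.1537 + 0.37 × 3.5264 = 2.4585
S = e^2.4585 ≈ 11.69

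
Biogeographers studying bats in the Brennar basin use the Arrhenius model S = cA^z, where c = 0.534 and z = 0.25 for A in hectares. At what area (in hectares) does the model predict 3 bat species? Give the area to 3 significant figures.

3 = 0.534 × A^0.25  ⇒  A^0.25 = 3/0.534 = 5.618
ln A = ln(5.618) / 0.25 = 1.7260 / 0.25 = 6.9039
A = e^6.9039 ≈ 996.1 hectares

996 hectares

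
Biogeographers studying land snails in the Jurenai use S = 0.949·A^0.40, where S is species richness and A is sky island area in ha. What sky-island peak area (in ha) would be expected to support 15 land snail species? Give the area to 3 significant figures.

993 ha

15 = 0.949 × A^0.4  ⇒  A^0.4 = 15/0.949 = 15.81
ln A = ln(15.81) / 0.4 = 2.7604 / 0.4 = 6.9010
A = e^6.9010 ≈ 993.3 ha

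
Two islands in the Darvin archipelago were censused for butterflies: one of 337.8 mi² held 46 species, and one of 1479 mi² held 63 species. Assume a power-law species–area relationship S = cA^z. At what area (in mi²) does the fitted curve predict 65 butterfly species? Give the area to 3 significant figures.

1710 mi²

z = ln(63/46) / ln(1479/337.8) = 0.3145 / 1.4767 = 0.2130
c = 46 / 337.8^0.2130 = 46 / 3.456 = 13.31
A = (65/13.31)^(1/0.2130) ⇒ ln A = ln(4.883)/0.2130 = 7.4459
A = e^7.4459 ≈ 1713 mi²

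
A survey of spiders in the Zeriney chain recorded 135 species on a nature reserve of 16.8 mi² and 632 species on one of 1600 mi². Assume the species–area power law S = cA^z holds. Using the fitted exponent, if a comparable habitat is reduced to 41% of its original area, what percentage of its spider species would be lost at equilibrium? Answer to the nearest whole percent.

z = ln(632/135) / ln(1600/16.8) = 1.5436 / 4.5564 = 0.3388
S_new/S_old = (A_new/A_old)^z = 0.41^0.3388 = exp(0.3388 × -0.8916) = 0.7393
Fraction lost = 1 − 0.7393 = 0.2607

26%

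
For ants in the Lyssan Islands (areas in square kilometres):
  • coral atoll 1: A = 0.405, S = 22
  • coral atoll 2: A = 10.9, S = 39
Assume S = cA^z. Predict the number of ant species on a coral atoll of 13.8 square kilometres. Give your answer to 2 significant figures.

41

z = ln(39/22) / ln(10.9/0.405) = 0.5725 / 3.2926 = 0.1739
c = 22 / 0.405^0.1739 = 22 / 0.8546 = 25.74
S₃ = 25.74 × 13.8^0.1739 = 25.74 × 1.578 ≈ 40.63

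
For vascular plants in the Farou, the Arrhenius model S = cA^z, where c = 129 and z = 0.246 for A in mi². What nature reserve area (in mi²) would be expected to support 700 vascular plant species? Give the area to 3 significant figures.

968 mi²

700 = 129 × A^0.246  ⇒  A^0.246 = 700/129 = 5.426
ln A = ln(5.426) / 0.246 = 1.6913 / 0.246 = 6.8751
A = e^6.8751 ≈ 967.8 mi²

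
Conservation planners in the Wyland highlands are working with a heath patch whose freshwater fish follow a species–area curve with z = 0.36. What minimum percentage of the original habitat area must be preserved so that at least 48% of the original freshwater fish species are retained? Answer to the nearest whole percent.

Need (A_new/A_old)^0.36 = 0.48, so A_new/A_old = 0.48^(1/0.36) = 0.48^2.778
ln(A_new/A_old) = ln 0.48 / 0.36 = -0.7340 / 0.36 = -2.0388
A_new/A_old = e^-2.0388 ≈ 0.1302

13%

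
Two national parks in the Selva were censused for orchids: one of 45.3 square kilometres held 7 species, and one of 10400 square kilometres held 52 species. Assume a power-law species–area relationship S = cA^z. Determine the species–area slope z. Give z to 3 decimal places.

Taking logs: ln S = ln c + z ln A, so z = (ln S₂ − ln S₁)/(ln A₂ − ln A₁).
z = ln(52/7) / ln(10400/45.3) = ln(7.429) / ln(229.6) = 2.0053 / 5.4363 = 0.3689

0.369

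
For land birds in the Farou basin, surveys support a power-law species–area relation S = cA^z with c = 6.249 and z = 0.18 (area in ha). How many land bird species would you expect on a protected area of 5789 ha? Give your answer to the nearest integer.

30 species

S = 6.249 × 5789^0.18 = 6.249 × 4.756 ≈ 29.72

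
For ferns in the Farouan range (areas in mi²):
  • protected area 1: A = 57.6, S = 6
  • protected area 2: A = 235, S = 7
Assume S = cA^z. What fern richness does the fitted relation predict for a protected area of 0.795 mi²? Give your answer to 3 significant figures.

3.75

z = ln(7/6) / ln(235/57.6) = 0.1542 / 1.4061 = 0.1096
c = 6 / 57.6^0.1096 = 6 / 1.56 = 3.847
S₃ = 3.847 × 0.795^0.1096 = 3.847 × 0.9752 ≈ 3.752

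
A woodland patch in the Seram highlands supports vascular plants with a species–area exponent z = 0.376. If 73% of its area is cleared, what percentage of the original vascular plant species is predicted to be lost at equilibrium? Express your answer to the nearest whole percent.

S_new/S_old = (A_new/A_old)^z = 0.27^0.376
= exp(0.376 × ln 0.27) = exp(0.376 × -1.3093) = exp(-0.4923) ≈ 0.6112
Fraction lost = 1 − 0.6112 = 0.3888

39%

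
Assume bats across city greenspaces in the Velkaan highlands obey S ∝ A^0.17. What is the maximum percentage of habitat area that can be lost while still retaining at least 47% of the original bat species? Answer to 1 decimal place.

Need (A_new/A_old)^0.17 = 0.47, so A_new/A_old = 0.47^(1/0.17) = 0.47^5.882
ln(A_new/A_old) = ln 0.47 / 0.17 = -0.7550 / 0.17 = -4.4413
A_new/A_old = e^-4.4413 ≈ 0.01178
Fraction that can be lost = 1 − 0.01178 = 0.9882

98.8%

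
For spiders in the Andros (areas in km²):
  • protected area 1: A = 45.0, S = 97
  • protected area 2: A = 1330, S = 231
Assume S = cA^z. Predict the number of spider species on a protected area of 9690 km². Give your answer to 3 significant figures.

z = ln(231/97) / ln(1330/45) = 0.8677 / 3.3863 = 0.2562
c = 97 / 45^0.2562 = 97 / 2.652 = 36.57
S₃ = 36.57 × 9690^0.2562 = 36.57 × 10.51 ≈ 384.3

384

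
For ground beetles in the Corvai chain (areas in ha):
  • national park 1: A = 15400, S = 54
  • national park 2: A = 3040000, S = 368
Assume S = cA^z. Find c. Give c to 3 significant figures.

z = ln(S₂/S₁) / ln(A₂/A₁) = ln(368/54) / ln(3040000/15400) = 1.9191 / 5.2852 = 0.3631
c = S₁ / A₁^z = 54 / 15400^0.3631 = 54 / 33.15 = 1.629

1.63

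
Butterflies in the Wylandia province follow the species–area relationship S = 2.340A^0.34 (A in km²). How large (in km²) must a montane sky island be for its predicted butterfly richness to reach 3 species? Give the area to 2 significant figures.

2.1 km²

3 = 2.34 × A^0.34  ⇒  A^0.34 = 3/2.34 = 1.282
ln A = ln(1.282) / 0.34 = 0.2485 / 0.34 = 0.7308
A = e^0.7308 ≈ 2.077 km²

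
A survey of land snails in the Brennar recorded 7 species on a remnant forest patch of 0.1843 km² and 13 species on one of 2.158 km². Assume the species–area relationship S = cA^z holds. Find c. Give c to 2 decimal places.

z = ln(S₂/S₁) / ln(A₂/A₁) = ln(13/7) / ln(2.158/0.1843) = 0.6190 / 2.4604 = 0.2516
c = S₁ / A₁^z = 7 / 0.1843^0.2516 = 7 / 0.6534 = 10.71

10.71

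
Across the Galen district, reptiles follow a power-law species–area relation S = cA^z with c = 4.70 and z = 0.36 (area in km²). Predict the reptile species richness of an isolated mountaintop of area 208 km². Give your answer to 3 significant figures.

32.1

S = 4.7 × 208^0.36
ln S = ln 4.7 + 0.36 × ln 208 = 1.5476 + 0.36 × 5.3375 = 3.4691
S = e^3.4691 ≈ 32.11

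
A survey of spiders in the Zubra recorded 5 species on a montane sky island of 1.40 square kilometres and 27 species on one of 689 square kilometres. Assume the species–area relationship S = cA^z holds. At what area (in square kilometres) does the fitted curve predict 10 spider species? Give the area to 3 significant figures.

z = ln(27/5) / ln(689/1.4) = 1.6864 / 6.1988 = 0.2721
c = 5 / 1.4^0.2721 = 5 / 1.096 = 4.563
A = (10/4.563)^(1/0.2721) ⇒ ln A = ln(2.192)/0.2721 = 2.8843
A = e^2.8843 ≈ 17.89 square kilometres

17.9 square kilometres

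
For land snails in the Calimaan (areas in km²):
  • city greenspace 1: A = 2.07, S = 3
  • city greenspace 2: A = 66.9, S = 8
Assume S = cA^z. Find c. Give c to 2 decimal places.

z = ln(S₂/S₁) / ln(A₂/A₁) = ln(8/3) / ln(66.9/2.07) = 0.9808 / 3.4757 = 0.2822
c = S₁ / A₁^z = 3 / 2.07^0.2822 = 3 / 1.228 = 2.443

2.44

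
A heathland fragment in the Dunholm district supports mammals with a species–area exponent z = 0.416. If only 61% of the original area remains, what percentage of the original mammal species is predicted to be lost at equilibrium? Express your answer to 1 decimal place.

18.6%

S_new/S_old = (A_new/A_old)^z = 0.61^0.416
= exp(0.416 × ln 0.61) = exp(0.416 × -0.4943) = exp(-0.2056) ≈ 0.8141
Fraction lost = 1 − 0.8141 = 0.1859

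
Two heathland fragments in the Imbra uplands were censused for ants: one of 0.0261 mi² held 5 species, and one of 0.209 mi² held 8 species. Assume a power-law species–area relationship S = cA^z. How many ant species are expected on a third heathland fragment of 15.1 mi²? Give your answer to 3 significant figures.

z = ln(8/5) / ln(0.209/0.0261) = 0.4700 / 2.0804 = 0.2259
c = 5 / 0.0261^0.2259 = 5 / 0.4388 = 11.39
S₃ = 11.39 × 15.1^0.2259 = 11.39 × 1.847 ≈ 21.04

21.0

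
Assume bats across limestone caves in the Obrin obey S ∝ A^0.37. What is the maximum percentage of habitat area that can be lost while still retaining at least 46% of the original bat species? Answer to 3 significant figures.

87.7%

Need (A_new/A_old)^0.37 = 0.46, so A_new/A_old = 0.46^(1/0.37) = 0.46^2.703
ln(A_new/A_old) = ln 0.46 / 0.37 = -0.7765 / 0.37 = -2.0987
A_new/A_old = e^-2.0987 ≈ 0.1226
Fraction that can be lost = 1 − 0.1226 = 0.8774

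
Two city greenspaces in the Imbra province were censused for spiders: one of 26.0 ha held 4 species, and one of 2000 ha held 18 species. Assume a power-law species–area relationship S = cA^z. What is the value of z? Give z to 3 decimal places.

0.346

Taking logs: ln S = ln c + z ln A, so z = (ln S₂ − ln S₁)/(ln A₂ − ln A₁).
z = ln(18/4) / ln(2000/26) = ln(4.5) / ln(76.92) = 1.5041 / 4.3428 = 0.3463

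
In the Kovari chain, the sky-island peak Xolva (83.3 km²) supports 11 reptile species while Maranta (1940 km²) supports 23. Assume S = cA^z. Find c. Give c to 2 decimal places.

z = ln(S₂/S₁) / ln(A₂/A₁) = ln(23/11) / ln(1940/83.3) = 0.7376 / 3.1480 = 0.2343
c = S₁ / A₁^z = 11 / 83.3^0.2343 = 11 / 2.819 = 3.903

3.90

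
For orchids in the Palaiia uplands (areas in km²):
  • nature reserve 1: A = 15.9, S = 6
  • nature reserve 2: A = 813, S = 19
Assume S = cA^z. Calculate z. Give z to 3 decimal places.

0.293

Taking logs: ln S = ln c + z ln A, so z = (ln S₂ − ln S₁)/(ln A₂ − ln A₁).
z = ln(19/6) / ln(813/15.9) = ln(3.167) / ln(51.13) = 1.1527 / 3.9344 = 0.2930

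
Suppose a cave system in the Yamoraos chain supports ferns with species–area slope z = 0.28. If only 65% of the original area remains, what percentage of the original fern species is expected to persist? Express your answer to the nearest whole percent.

89%

S_new/S_old = (A_new/A_old)^z = 0.65^0.28
= exp(0.28 × ln 0.65) = exp(0.28 × -0.4308) = exp(-0.1206) ≈ 0.8864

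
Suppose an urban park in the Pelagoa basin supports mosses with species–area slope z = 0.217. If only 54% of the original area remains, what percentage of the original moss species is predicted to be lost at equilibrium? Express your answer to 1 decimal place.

S_new/S_old = (A_new/A_old)^z = 0.54^0.217
= exp(0.217 × ln 0.54) = exp(0.217 × -0.6162) = exp(-0.1337) ≈ 0.8748
Fraction lost = 1 − 0.8748 = 0.1252

12.5%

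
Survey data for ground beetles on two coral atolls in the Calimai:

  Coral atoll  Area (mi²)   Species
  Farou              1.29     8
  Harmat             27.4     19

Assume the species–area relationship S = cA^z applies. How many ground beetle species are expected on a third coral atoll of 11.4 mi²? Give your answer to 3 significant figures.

z = ln(19/8) / ln(27.4/1.29) = 0.8650 / 3.0559 = 0.2831
c = 8 / 1.29^0.2831 = 8 / 1.075 = 7.444
S₃ = 7.444 × 11.4^0.2831 = 7.444 × 1.991 ≈ 14.82

14.8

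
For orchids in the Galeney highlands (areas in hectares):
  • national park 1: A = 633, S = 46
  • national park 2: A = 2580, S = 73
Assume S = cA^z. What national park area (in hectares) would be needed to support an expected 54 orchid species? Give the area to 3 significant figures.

z = ln(73/46) / ln(2580/633) = 0.4618 / 1.4051 = 0.3287
c = 46 / 633^0.3287 = 46 / 8.332 = 5.521
A = (54/5.521)^(1/0.3287) ⇒ ln A = ln(9.781)/0.3287 = 6.9383
A = e^6.9383 ≈ 1031 hectares

1030 hectares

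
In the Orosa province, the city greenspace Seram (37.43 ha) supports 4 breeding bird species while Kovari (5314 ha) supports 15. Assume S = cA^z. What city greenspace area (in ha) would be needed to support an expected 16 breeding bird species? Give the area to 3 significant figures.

6770 ha

z = ln(15/4) / ln(5314/37.43) = 1.3218 / 4.9556 = 0.2667
c = 4 / 37.43^0.2667 = 4 / 2.628 = 1.522
A = (16/1.522)^(1/0.2667) ⇒ ln A = ln(10.51)/0.2667 = 8.8201
A = e^8.8201 ≈ 6769 ha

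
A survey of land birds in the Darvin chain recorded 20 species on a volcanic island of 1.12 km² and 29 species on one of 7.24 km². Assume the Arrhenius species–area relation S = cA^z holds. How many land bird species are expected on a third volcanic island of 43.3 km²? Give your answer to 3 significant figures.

41.4

z = ln(29/20) / ln(7.24/1.12) = 0.3716 / 1.8663 = 0.1991
c = 20 / 1.12^0.1991 = 20 / 1.023 = 19.55
S₃ = 19.55 × 43.3^0.1991 = 19.55 × 2.117 ≈ 41.4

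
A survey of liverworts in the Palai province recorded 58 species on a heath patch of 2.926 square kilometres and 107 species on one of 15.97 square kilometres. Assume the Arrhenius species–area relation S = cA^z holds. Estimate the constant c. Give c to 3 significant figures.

39.4

z = ln(S₂/S₁) / ln(A₂/A₁) = ln(107/58) / ln(15.97/2.926) = 0.6124 / 1.6971 = 0.3608
c = S₁ / A₁^z = 58 / 2.926^0.3608 = 58 / 1.473 = 39.37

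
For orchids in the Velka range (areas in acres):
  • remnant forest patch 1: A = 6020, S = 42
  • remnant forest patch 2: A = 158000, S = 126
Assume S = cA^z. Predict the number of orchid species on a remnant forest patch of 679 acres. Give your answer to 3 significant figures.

20.2

z = ln(126/42) / ln(158000/6020) = 1.0986 / 3.2675 = 0.3362
c = 42 / 6020^0.3362 = 42 / 18.65 = 2.251
S₃ = 2.251 × 679^0.3362 = 2.251 × 8.957 ≈ 20.17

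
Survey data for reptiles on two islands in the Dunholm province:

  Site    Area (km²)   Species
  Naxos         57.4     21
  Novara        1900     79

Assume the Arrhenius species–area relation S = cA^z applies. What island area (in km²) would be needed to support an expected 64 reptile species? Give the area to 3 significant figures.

z = ln(79/21) / ln(1900/57.4) = 1.3249 / 3.4996 = 0.3786
c = 21 / 57.4^0.3786 = 21 / 4.634 = 4.532
A = (64/4.532)^(1/0.3786) ⇒ ln A = ln(14.12)/0.3786 = 6.9934
A = e^6.9934 ≈ 1089 km²

1090 km²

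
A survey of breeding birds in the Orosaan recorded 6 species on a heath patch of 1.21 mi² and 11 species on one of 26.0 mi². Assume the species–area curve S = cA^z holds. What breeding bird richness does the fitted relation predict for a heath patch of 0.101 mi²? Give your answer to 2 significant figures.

z = ln(11/6) / ln(26/1.21) = 0.6061 / 3.0675 = 0.1976
c = 6 / 1.21^0.1976 = 6 / 1.038 = 5.778
S₃ = 5.778 × 0.101^0.1976 = 5.778 × 0.6357 ≈ 3.673

3.7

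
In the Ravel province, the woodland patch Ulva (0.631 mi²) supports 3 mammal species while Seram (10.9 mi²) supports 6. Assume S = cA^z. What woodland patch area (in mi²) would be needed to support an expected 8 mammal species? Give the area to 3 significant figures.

z = ln(6/3) / ln(10.9/0.631) = 0.6931 / 2.8492 = 0.2433
c = 3 / 0.631^0.2433 = 3 / 0.894 = 3.356
A = (8/3.356)^(1/0.2433) ⇒ ln A = ln(2.384)/0.2433 = 3.5713
A = e^3.5713 ≈ 35.56 mi²

35.6 mi²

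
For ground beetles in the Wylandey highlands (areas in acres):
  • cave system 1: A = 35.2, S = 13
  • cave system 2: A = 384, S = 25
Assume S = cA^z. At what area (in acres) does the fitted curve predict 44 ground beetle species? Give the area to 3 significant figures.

3030 acres

z = ln(25/13) / ln(384/35.2) = 0.6539 / 2.3896 = 0.2737
c = 13 / 35.2^0.2737 = 13 / 2.65 = 4.906
A = (44/4.906)^(1/0.2737) ⇒ ln A = ln(8.969)/0.2737 = 8.0164
A = e^8.0164 ≈ 3030 acres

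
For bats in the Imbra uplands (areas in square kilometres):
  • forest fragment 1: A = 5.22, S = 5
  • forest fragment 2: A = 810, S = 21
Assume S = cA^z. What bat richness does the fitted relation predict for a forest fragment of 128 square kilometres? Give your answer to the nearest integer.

12

z = ln(21/5) / ln(810/5.22) = 1.4351 / 5.0445 = 0.2845
c = 5 / 5.22^0.2845 = 5 / 1.6 = 3.125
S₃ = 3.125 × 128^0.2845 = 3.125 × 3.976 ≈ 12.42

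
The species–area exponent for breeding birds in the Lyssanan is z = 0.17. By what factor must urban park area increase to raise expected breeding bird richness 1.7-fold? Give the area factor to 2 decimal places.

22.68

(A₂/A₁)^0.17 = 1.7, so A₂/A₁ = 1.7^(1/0.17) = 1.7^5.882
ln(A₂/A₁) = ln 1.7 / 0.17 = 0.5306 / 0.17 = 3.1213
A₂/A₁ = e^3.1213 ≈ 22.68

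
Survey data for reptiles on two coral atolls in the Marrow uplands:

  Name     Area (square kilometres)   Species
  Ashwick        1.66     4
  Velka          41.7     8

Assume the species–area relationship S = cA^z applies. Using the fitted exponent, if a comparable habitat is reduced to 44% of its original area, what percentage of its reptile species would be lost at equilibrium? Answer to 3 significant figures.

z = ln(8/4) / ln(41.7/1.66) = 0.6931 / 3.2237 = 0.2150
S_new/S_old = (A_new/A_old)^z = 0.44^0.2150 = exp(0.2150 × -0.8210) = 0.8382
Fraction lost = 1 − 0.8382 = 0.1618

16.2%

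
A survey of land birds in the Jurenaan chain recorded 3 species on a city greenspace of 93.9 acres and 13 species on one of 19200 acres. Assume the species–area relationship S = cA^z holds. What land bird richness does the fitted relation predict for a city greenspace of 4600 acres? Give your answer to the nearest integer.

z = ln(13/3) / ln(19200/93.9) = 1.4663 / 5.3204 = 0.2756
c = 3 / 93.9^0.2756 = 3 / 3.497 = 0.8579
S₃ = 0.8579 × 4600^0.2756 = 0.8579 × 10.22 ≈ 8.768

9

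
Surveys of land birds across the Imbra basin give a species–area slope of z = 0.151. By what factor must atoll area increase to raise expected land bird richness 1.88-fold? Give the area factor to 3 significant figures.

65.4

(A₂/A₁)^0.151 = 1.88, so A₂/A₁ = 1.88^(1/0.151) = 1.88^6.623
ln(A₂/A₁) = ln 1.88 / 0.151 = 0.6313 / 0.151 = 4.1806
A₂/A₁ = e^4.1806 ≈ 65.41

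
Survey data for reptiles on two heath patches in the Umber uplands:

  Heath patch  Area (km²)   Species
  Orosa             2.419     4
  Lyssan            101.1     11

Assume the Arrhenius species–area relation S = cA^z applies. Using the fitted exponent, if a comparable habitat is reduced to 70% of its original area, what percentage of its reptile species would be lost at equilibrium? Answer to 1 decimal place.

z = ln(11/4) / ln(101.1/2.419) = 1.0116 / 3.7328 = 0.2710
S_new/S_old = (A_new/A_old)^z = 0.7^0.2710 = exp(0.2710 × -0.3567) = 0.9079
Fraction lost = 1 − 0.9079 = 0.09214

9.2%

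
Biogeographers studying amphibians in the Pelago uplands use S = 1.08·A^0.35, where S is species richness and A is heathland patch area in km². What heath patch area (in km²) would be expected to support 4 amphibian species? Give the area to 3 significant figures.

4 = 1.08 × A^0.35  ⇒  A^0.35 = 4/1.08 = 3.704
ln A = ln(3.704) / 0.35 = 1.3093 / 0.35 = 3.7410
A = e^3.7410 ≈ 42.14 km²

42.1 km²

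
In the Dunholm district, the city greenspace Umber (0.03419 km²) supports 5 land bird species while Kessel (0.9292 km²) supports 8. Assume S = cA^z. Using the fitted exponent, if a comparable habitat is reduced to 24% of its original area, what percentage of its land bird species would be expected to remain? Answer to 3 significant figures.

81.6%

z = ln(8/5) / ln(0.9292/0.03419) = 0.4700 / 3.3024 = 0.1423
S_new/S_old = (A_new/A_old)^z = 0.24^0.1423 = exp(0.1423 × -1.4271) = 0.8162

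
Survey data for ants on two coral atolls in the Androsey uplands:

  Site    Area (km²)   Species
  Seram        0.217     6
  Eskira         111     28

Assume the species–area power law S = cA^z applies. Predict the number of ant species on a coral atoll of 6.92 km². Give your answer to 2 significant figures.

14

z = ln(28/6) / ln(111/0.217) = 1.5404 / 6.2374 = 0.2470
c = 6 / 0.217^0.2470 = 6 / 0.6857 = 8.75
S₃ = 8.75 × 6.92^0.2470 = 8.75 × 1.612 ≈ 14.11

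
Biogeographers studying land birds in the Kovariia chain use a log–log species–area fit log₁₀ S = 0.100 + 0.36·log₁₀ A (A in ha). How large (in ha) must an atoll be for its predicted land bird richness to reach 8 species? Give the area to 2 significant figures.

8 = 1.259 × A^0.36  ⇒  A^0.36 = 8/1.259 = 6.355
ln A = ln(6.355) / 0.36 = 1.8492 / 0.36 = 5.1366
A = e^5.1366 ≈ 170.1 ha

170 ha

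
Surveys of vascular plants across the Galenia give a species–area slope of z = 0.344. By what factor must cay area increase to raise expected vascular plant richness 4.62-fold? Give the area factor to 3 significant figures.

(A₂/A₁)^0.344 = 4.62, so A₂/A₁ = 4.62^(1/0.344) = 4.62^2.907
ln(A₂/A₁) = ln 4.62 / 0.344 = 1.5304 / 0.344 = 4.4488
A₂/A₁ = e^4.4488 ≈ 85.53

85.5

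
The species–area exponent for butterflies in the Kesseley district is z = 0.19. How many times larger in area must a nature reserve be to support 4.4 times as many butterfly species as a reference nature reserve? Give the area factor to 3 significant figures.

(A₂/A₁)^0.19 = 4.4, so A₂/A₁ = 4.4^(1/0.19) = 4.4^5.263
ln(A₂/A₁) = ln 4.4 / 0.19 = 1.4816 / 0.19 = 7.7979
A₂/A₁ = e^7.7979 ≈ 2436

2440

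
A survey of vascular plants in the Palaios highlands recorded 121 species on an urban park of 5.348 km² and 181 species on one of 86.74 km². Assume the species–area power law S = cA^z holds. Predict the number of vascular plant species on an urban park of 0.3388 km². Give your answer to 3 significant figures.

81.2

z = ln(181/121) / ln(86.74/5.348) = 0.4027 / 2.7862 = 0.1445
c = 121 / 5.348^0.1445 = 121 / 1.274 = 94.96
S₃ = 94.96 × 0.3388^0.1445 = 94.96 × 0.8552 ≈ 81.21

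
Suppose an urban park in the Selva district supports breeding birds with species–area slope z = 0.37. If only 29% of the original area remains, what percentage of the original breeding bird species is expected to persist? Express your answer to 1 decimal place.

63.3%

S_new/S_old = (A_new/A_old)^z = 0.29^0.37
= exp(0.37 × ln 0.29) = exp(0.37 × -1.2379) = exp(-0.4580) ≈ 0.6325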